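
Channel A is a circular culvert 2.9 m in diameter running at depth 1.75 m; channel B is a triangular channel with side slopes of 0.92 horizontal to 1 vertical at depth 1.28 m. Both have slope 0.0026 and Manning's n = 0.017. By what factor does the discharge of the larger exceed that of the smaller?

Channel A: For a circular section of diameter D = 2.9 m at depth y = 1.75 m, the central angle is θ = 2 arccos(1 − 2y/D) = 3.558 rad. Then A = (D²/8)(θ − sin θ) = 4.166 m² and P = Dθ/2 = 5.16 m. Hydraulic radius R = A/P = 4.166/5.16 = 0.8075 m. Q_A = (1/0.017)·4.166·0.8075^(2/3)·√0.0026 = 10.84 m³/s.
Channel B: For a triangular section with side slope z = 0.92: A = zy² = 0.92×1.28² = 1.507 m²; P = 2y√(1+z²) = 2×1.28×1.359 = 3.479 m. Hydraulic radius R = A/P = 1.507/3.479 = 0.4333 m. Q_B = (1/0.017)·1.507·0.4333^(2/3)·√0.0026 = 2.589 m³/s.
The larger discharge is 10.84 m³/s and the smaller is 2.589 m³/s; the ratio is 4.19.

4.19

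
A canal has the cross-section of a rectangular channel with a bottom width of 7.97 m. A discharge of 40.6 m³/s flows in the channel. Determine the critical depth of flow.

y_c = 1.38 m

For a rectangular channel, critical depth y_c = (q²/g)^(1/3) where q = Q/b = 40.6/7.97 = 5.094 m²/s.
So y_c = (5.094²/9.81)^(1/3) = 1.38 m.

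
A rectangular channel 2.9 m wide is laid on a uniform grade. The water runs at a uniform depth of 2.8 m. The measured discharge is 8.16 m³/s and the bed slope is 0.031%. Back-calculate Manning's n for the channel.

Flow area A = b·y = 2.9 × 2.8 = 8.12 m². Wetted perimeter P = b + 2y = 2.9 + 2×2.8 = 8.5 m.
Hydraulic radius R = A/P = 8.12/8.5 = 0.9553 m.
Rearranging Manning's equation: n = (1/Q) A R^(2/3) S^(1/2) = (1/8.16) × 8.12 × 0.9553^(2/3) × √0.00031 = 0.017.

n = 0.017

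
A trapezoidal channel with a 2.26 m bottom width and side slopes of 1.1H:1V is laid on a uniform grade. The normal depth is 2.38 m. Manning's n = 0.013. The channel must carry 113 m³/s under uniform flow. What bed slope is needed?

S = 0.012

With bottom width b = 2.26 m and side slope z = 1.1: A = (b + zy)y = (2.26 + 1.1×2.38)×2.38 = 11.61 m²; P = b + 2y√(1+z²) = 2.26 + 2×2.38×1.487 = 9.336 m.
Hydraulic radius R = A/P = 11.61/9.336 = 1.244 m.
From Manning's equation, S = [nQ / (1 A R^(2/3))]² = [0.013 × 113 / (1 × 11.61 × 1.244^(2/3))]² = 0.012.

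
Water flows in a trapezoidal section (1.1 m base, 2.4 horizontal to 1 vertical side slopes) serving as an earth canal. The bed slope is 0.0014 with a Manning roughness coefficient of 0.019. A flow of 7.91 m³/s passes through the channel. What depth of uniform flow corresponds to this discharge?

Manning's equation rearranged: A R^(2/3) = nQ / (1·√S) = 0.019 × 7.91 / (√0.0014) = 4.017.
At y = 0.95 m: A R^(2/3) = 2.107 — too small.
At y = 1.56 m: A R^(2/3) = 6.622 — too large.
At y = 1.26 m: A R^(2/3) = 4.015 — ≈ 4.017.

y_n = 1.26 m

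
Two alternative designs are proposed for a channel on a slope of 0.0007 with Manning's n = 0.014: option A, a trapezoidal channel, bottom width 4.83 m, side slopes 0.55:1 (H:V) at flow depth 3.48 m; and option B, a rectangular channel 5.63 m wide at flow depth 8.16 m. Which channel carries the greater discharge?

Channel A: With bottom width b = 4.83 m and side slope z = 0.55: A = (b + zy)y = (4.83 + 0.55×3.48)×3.48 = 23.47 m²; P = b + 2y√(1+z²) = 4.83 + 2×3.48×1.141 = 12.77 m. Hydraulic radius R = A/P = 23.47/12.77 = 1.837 m. Q_A = (1/0.014)·23.47·1.837^(2/3)·√0.0007 = 66.53 m³/s.
Channel B: Flow area A = b·y = 5.63 × 8.16 = 45.94 m². Wetted perimeter P = b + 2y = 5.63 + 2×8.16 = 21.95 m. Hydraulic radius R = A/P = 45.94/21.95 = 2.093 m. Q_B = (1/0.014)·45.94·2.093^(2/3)·√0.0007 = 142.1 m³/s.
Q_A = 66.53 m³/s vs Q_B = 142.1 m³/s, so channel B carries more.

channel B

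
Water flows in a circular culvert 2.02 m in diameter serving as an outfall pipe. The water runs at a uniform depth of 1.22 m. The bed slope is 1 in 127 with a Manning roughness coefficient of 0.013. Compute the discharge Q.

Q = 9.41 m³/s

For a circular section of diameter D = 2.02 m at depth y = 1.22 m, the central angle is θ = 2 arccos(1 − 2y/D) = 3.56 rad. Then A = (D²/8)(θ − sin θ) = 2.023 m² and P = Dθ/2 = 3.596 m.
Hydraulic radius R = A/P = 2.023/3.596 = 0.5627 m.
Manning's equation: Q = (1/n) A R^(2/3) S^(1/2) = (1/0.013) × 2.023 × 0.5627^(2/3) × 0.007874^(1/2) = 9.41 m³/s.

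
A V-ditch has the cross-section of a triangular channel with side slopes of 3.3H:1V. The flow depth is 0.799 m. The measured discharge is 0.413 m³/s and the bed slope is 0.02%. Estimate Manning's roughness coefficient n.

For a triangular section with side slope z = 3.3: A = zy² = 3.3×0.799² = 2.107 m²; P = 2y√(1+z²) = 2×0.799×3.448 = 5.51 m.
Hydraulic radius R = A/P = 2.107/5.51 = 0.3823 m.
Rearranging Manning's equation: n = (1/Q) A R^(2/3) S^(1/2) = (1/0.413) × 2.107 × 0.3823^(2/3) × √0.0002 = 0.038.

n = 0.038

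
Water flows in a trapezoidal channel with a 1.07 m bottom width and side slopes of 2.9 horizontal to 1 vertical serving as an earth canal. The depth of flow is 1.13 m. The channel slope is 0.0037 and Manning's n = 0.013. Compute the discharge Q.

Q = 16.6 m³/s

With bottom width b = 1.07 m and side slope z = 2.9: A = (b + zy)y = (1.07 + 2.9×1.13)×1.13 = 4.912 m²; P = b + 2y√(1+z²) = 1.07 + 2×1.13×3.068 = 8.003 m.
Hydraulic radius R = A/P = 4.912/8.003 = 0.6138 m.
Manning's equation: Q = (1/n) A R^(2/3) S^(1/2) = (1/0.013) × 4.912 × 0.6138^(2/3) × 0.0037^(1/2) = 16.6 m³/s.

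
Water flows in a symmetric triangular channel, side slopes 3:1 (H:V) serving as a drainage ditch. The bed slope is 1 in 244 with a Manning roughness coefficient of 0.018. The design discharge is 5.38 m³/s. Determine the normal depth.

Manning's equation rearranged: A R^(2/3) = nQ / (1·√S) = 0.018 × 5.38 / (√0.004098) = 1.513.
Try y = 1.08 m: A R^(2/3) = 2.24 — high.
Try y = 0.778 m: A R^(2/3) = 0.9342 — low.
Try y = 0.932 m: A R^(2/3) = 1.512 — matches.

y_n = 0.932 m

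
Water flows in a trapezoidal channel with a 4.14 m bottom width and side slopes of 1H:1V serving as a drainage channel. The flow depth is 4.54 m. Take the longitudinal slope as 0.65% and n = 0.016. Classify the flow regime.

With bottom width b = 4.14 m and side slope z = 1: A = (b + zy)y = (4.14 + 1×4.54)×4.54 = 39.41 m²; P = b + 2y√(1+z²) = 4.14 + 2×4.54×1.414 = 16.98 m.
Hydraulic radius R = A/P = 39.41/16.98 = 2.321 m.
V = (1/n) R^(2/3) √S = (1/0.016) × 2.321^(2/3) × √0.0065 = 8.832 m/s. Hydraulic depth D_h = A/T = 39.41/13.22 = 2.981 m.
Froude number Fr = V/√(g·D_h) = 8.832/√(9.81×2.981) = 1.63, which is greater than 1, so the flow is supercritical.

supercritical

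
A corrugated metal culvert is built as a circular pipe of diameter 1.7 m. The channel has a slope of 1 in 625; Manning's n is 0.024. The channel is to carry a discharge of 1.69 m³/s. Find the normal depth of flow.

y_n = 1.14 m

Manning's equation rearranged: A R^(2/3) = nQ / (1·√S) = 0.024 × 1.69 / (√0.0016) = 1.014.
Try y = 1.3 m: A R^(2/3) = 1.196 — too large.
Try y = 0.961 m: A R^(2/3) = 0.7854 — too small.
Try y = 1.14 m: A R^(2/3) = 1.014 — matches.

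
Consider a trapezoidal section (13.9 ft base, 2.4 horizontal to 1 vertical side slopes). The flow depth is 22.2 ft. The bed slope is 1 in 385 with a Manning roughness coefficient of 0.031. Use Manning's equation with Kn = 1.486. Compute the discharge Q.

With bottom width b = 13.9 ft and side slope z = 2.4: A = (b + zy)y = (13.9 + 2.4×22.2)×22.2 = 1491 ft²; P = b + 2y√(1+z²) = 13.9 + 2×22.2×2.6 = 129.3 ft.
Hydraulic radius R = A/P = 1491/129.3 = 11.53 ft.
Manning's equation: Q = (1.486/n) A R^(2/3) S^(1/2) = (1.486/0.031) × 1491 × 11.53^(2/3) × 0.002597^(1/2) = 18600 ft³/s.

Q = 18600 ft³/s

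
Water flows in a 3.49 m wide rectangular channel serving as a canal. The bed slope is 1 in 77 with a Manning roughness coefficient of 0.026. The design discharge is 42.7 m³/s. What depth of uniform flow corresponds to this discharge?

Manning's equation rearranged: A R^(2/3) = nQ / (1·√S) = 0.026 × 42.7 / (√0.01299) = 9.742.
At y = 3.32 m: A R^(2/3) = 12.67 — over.
At y = 2.11 m: A R^(2/3) = 7.142 — short.
At y = 2.69 m: A R^(2/3) = 9.75 — close enough.

y_n = 2.69 m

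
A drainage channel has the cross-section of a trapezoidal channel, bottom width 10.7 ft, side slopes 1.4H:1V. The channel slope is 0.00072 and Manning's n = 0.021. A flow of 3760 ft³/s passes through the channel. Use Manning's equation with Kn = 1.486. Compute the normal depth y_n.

Manning's equation rearranged: A R^(2/3) = nQ / (1.486·√S) = 0.021 × 3760 / (1.486 × √0.00072) = 1980.
At y = 18.5 ft: A R^(2/3) = 2953 — too large.
At y = 11.8 ft: A R^(2/3) = 1091 — too small.
At y = 15.5 ft: A R^(2/3) = 1982 — close enough.

y_n = 15.5 ft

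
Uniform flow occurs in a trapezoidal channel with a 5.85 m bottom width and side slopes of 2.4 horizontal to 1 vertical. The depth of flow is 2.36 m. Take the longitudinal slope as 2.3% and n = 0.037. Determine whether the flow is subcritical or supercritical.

supercritical

With bottom width b = 5.85 m and side slope z = 2.4: A = (b + zy)y = (5.85 + 2.4×2.36)×2.36 = 27.17 m²; P = b + 2y√(1+z²) = 5.85 + 2×2.36×2.6 = 18.12 m.
Hydraulic radius R = A/P = 27.17/18.12 = 1.499 m.
V = (1/n) R^(2/3) √S = (1/0.037) × 1.499^(2/3) × √0.023 = 5.37 m/s. Hydraulic depth D_h = A/T = 27.17/17.18 = 1.582 m.
Froude number Fr = V/√(g·D_h) = 5.37/√(9.81×1.582) = 1.36, which is greater than 1, so the flow is supercritical.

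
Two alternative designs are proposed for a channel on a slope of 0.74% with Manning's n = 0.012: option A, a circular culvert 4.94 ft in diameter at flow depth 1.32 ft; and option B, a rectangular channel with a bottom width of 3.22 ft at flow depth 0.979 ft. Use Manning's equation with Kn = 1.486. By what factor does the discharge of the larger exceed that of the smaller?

1.52

Channel A: For a circular section of diameter D = 4.94 ft at depth y = 1.32 ft, the central angle is θ = 2 arccos(1 − 2y/D) = 2.173 rad. Then A = (D²/8)(θ − sin θ) = 4.115 ft² and P = Dθ/2 = 5.367 ft. Hydraulic radius R = A/P = 4.115/5.367 = 0.7666 ft. Q_A = (1.486/0.012)·4.115·0.7666^(2/3)·√0.0074 = 36.72 ft³/s.
Channel B: Flow area A = b·y = 3.22 × 0.979 = 3.152 ft². Wetted perimeter P = b + 2y = 3.22 + 2×0.979 = 5.178 ft. Hydraulic radius R = A/P = 3.152/5.178 = 0.6088 ft. Q_B = (1.486/0.012)·3.152·0.6088^(2/3)·√0.0074 = 24.12 ft³/s.
The larger discharge is 36.72 ft³/s and the smaller is 24.12 ft³/s; the ratio is 1.52.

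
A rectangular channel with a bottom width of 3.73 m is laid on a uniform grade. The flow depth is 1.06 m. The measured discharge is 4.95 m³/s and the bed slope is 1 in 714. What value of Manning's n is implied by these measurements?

Flow area A = b·y = 3.73 × 1.06 = 3.954 m². Wetted perimeter P = b + 2y = 3.73 + 2×1.06 = 5.85 m.
Hydraulic radius R = A/P = 3.954/5.85 = 0.6759 m.
Rearranging Manning's equation: n = (1/Q) A R^(2/3) S^(1/2) = (1/4.95) × 3.954 × 0.6759^(2/3) × √0.001401 = 0.023.

n = 0.023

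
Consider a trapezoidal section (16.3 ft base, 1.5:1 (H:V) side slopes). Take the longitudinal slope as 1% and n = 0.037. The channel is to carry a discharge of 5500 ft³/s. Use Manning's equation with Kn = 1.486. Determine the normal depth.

Manning's equation rearranged: A R^(2/3) = nQ / (1.486·√S) = 0.037 × 5500 / (1.486 × √0.01) = 1369.
At y = 13.7 ft: A R^(2/3) = 1966 — too large.
At y = 11.5 ft: A R^(2/3) = 1368 — matches.

y_n = 11.5 ft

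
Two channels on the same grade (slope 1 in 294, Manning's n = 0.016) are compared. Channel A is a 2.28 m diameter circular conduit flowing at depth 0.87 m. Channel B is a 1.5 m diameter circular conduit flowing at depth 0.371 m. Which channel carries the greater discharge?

Channel A: For a circular section of diameter D = 2.28 m at depth y = 0.87 m, the central angle is θ = 2 arccos(1 − 2y/D) = 2.663 rad. Then A = (D²/8)(θ − sin θ) = 1.432 m² and P = Dθ/2 = 3.036 m. Hydraulic radius R = A/P = 1.432/3.036 = 0.4715 m. Q_A = (1/0.016)·1.432·0.4715^(2/3)·√0.003401 = 3.161 m³/s.
Channel B: For a circular section of diameter D = 1.5 m at depth y = 0.371 m, the central angle is θ = 2 arccos(1 − 2y/D) = 2.082 rad. Then A = (D²/8)(θ − sin θ) = 0.3403 m² and P = Dθ/2 = 1.562 m. Hydraulic radius R = A/P = 0.3403/1.562 = 0.2179 m. Q_B = (1/0.016)·0.3403·0.2179^(2/3)·√0.003401 = 0.4492 m³/s.
Q_A = 3.161 m³/s vs Q_B = 0.4492 m³/s, so channel A carries more.

channel A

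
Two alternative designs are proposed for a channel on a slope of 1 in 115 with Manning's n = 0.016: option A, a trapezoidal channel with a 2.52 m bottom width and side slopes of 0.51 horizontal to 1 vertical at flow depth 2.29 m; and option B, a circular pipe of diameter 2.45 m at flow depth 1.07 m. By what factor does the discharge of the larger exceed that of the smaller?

Channel A: With bottom width b = 2.52 m and side slope z = 0.51: A = (b + zy)y = (2.52 + 0.51×2.29)×2.29 = 8.445 m²; P = b + 2y√(1+z²) = 2.52 + 2×2.29×1.123 = 7.661 m. Hydraulic radius R = A/P = 8.445/7.661 = 1.102 m. Q_A = (1/0.016)·8.445·1.102^(2/3)·√0.008696 = 52.52 m³/s.
Channel B: For a circular section of diameter D = 2.45 m at depth y = 1.07 m, the central angle is θ = 2 arccos(1 − 2y/D) = 2.888 rad. Then A = (D²/8)(θ − sin θ) = 1.978 m² and P = Dθ/2 = 3.538 m. Hydraulic radius R = A/P = 1.978/3.538 = 0.5593 m. Q_B = (1/0.016)·1.978·0.5593^(2/3)·√0.008696 = 7.827 m³/s.
The larger discharge is 52.52 m³/s and the smaller is 7.827 m³/s; the ratio is 6.71.

6.71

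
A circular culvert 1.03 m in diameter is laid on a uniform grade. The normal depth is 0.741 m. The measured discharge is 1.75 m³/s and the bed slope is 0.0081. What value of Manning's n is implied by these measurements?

For a circular section of diameter D = 1.03 m at depth y = 0.741 m, the central angle is θ = 2 arccos(1 − 2y/D) = 4.05 rad. Then A = (D²/8)(θ − sin θ) = 0.6417 m² and P = Dθ/2 = 2.086 m.
Hydraulic radius R = A/P = 0.6417/2.086 = 0.3076 m.
Rearranging Manning's equation: n = (1/Q) A R^(2/3) S^(1/2) = (1/1.75) × 0.6417 × 0.3076^(2/3) × √0.0081 = 0.015.

n = 0.015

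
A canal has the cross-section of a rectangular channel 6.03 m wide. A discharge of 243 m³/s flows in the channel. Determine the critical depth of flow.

y_c = 5.49 m

For a rectangular channel, critical depth y_c = (q²/g)^(1/3) where q = Q/b = 243/6.03 = 40.3 m²/s.
So y_c = (40.3²/9.81)^(1/3) = 5.49 m.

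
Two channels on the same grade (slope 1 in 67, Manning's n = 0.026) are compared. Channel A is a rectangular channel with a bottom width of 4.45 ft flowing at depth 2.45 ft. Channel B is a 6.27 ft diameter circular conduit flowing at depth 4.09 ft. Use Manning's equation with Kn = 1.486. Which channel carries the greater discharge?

channel B

Channel A: Flow area A = b·y = 4.45 × 2.45 = 10.9 ft². Wetted perimeter P = b + 2y = 4.45 + 2×2.45 = 9.35 ft. Hydraulic radius R = A/P = 10.9/9.35 = 1.166 ft. Q_A = (1.486/0.026)·10.9·1.166^(2/3)·√0.01493 = 84.34 ft³/s.
Channel B: For a circular section of diameter D = 6.27 ft at depth y = 4.09 ft, the central angle is θ = 2 arccos(1 − 2y/D) = 3.761 rad. Then A = (D²/8)(θ − sin θ) = 21.33 ft² and P = Dθ/2 = 11.79 ft. Hydraulic radius R = A/P = 21.33/11.79 = 1.809 ft. Q_B = (1.486/0.026)·21.33·1.809^(2/3)·√0.01493 = 221.2 ft³/s.
Q_A = 84.34 ft³/s vs Q_B = 221.2 ft³/s, so channel B carries more.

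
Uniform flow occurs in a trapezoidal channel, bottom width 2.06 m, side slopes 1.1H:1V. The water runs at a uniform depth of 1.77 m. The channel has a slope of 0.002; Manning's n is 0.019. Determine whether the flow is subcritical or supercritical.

subcritical

With bottom width b = 2.06 m and side slope z = 1.1: A = (b + zy)y = (2.06 + 1.1×1.77)×1.77 = 7.092 m²; P = b + 2y√(1+z²) = 2.06 + 2×1.77×1.487 = 7.323 m.
Hydraulic radius R = A/P = 7.092/7.323 = 0.9686 m.
V = (1/n) R^(2/3) √S = (1/0.019) × 0.9686^(2/3) × √0.002 = 2.304 m/s. Hydraulic depth D_h = A/T = 7.092/5.954 = 1.191 m.
Froude number Fr = V/√(g·D_h) = 2.304/√(9.81×1.191) = 0.674, which is less than 1, so the flow is subcritical.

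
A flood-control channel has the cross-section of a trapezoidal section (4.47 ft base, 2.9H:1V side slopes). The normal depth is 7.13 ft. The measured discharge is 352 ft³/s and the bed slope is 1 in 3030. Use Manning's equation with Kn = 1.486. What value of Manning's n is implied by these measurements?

With bottom width b = 4.47 ft and side slope z = 2.9: A = (b + zy)y = (4.47 + 2.9×7.13)×7.13 = 179.3 ft²; P = b + 2y√(1+z²) = 4.47 + 2×7.13×3.068 = 48.21 ft.
Hydraulic radius R = A/P = 179.3/48.21 = 3.719 ft.
Rearranging Manning's equation: n = (1.486/Q) A R^(2/3) S^(1/2) = (1.486/352) × 179.3 × 3.719^(2/3) × √0.00033 = 0.033.

n = 0.033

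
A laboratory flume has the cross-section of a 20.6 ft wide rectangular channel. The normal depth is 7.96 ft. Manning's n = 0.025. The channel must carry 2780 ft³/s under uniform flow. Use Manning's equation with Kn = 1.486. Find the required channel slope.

Flow area A = b·y = 20.6 × 7.96 = 164 ft². Wetted perimeter P = b + 2y = 20.6 + 2×7.96 = 36.52 ft.
Hydraulic radius R = A/P = 164/36.52 = 4.49 ft.
From Manning's equation, S = [nQ / (1.486 A R^(2/3))]² = [0.025 × 2780 / (1.486 × 164 × 4.49^(2/3))]² = 0.011.

S = 0.011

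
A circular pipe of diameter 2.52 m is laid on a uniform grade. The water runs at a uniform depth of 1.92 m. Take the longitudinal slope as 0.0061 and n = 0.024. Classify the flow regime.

subcritical

For a circular section of diameter D = 2.52 m at depth y = 1.92 m, the central angle is θ = 2 arccos(1 − 2y/D) = 4.244 rad. Then A = (D²/8)(θ − sin θ) = 4.077 m² and P = Dθ/2 = 5.348 m.
Hydraulic radius R = A/P = 4.077/5.348 = 0.7625 m.
V = (1/n) R^(2/3) √S = (1/0.024) × 0.7625^(2/3) × √0.0061 = 2.716 m/s. Hydraulic depth D_h = A/T = 4.077/2.147 = 1.899 m.
Froude number Fr = V/√(g·D_h) = 2.716/√(9.81×1.899) = 0.629, which is less than 1, so the flow is subcritical.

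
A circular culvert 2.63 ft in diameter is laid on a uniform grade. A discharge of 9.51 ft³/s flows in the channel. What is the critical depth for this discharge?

At critical depth, Q² T / (g A³) = 1, i.e. A³/T = Q²/g = 9.51²/32.2 = 2.809.
Trying y = 1.13 ft: A³/T = 4.266 — high.
Trying y = 0.769 ft: A³/T = 0.9672 — low.
Trying y = 1.01 ft: A³/T = 2.773 — ≈ 2.809.

y_c = 1.01 ft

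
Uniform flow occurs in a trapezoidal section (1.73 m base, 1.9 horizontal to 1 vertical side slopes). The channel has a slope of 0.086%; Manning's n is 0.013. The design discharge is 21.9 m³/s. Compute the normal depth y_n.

Manning's equation rearranged: A R^(2/3) = nQ / (1·√S) = 0.013 × 21.9 / (√0.00086) = 9.708.
Try y = 2.08 m: A R^(2/3) = 12.66 — over.
Try y = 1.64 m: A R^(2/3) = 7.441 — short.
Try y = 1.85 m: A R^(2/3) = 9.723 — close enough.

y_n = 1.85 m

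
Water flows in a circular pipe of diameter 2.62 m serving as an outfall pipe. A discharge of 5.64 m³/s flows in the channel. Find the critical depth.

y_c = 1.05 m

At critical depth, Q² T / (g A³) = 1, i.e. A³/T = Q²/g = 5.64²/9.81 = 3.243.
Trying y = 1.18 m: A³/T = 5.014 — over.
Trying y = 0.723 m: A³/T = 0.7579 — short.
Trying y = 1.05 m: A³/T = 3.205 — close enough.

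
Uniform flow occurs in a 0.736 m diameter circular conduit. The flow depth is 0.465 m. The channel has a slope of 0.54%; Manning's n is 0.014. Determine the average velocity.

V = 1.85 m/s

For a circular section of diameter D = 0.736 m at depth y = 0.465 m, the central angle is θ = 2 arccos(1 − 2y/D) = 3.675 rad. Then A = (D²/8)(θ − sin θ) = 0.2833 m² and P = Dθ/2 = 1.352 m.
Hydraulic radius R = A/P = 0.2833/1.352 = 0.2095 m.
From Manning's equation, V = (1/n) R^(2/3) S^(1/2) = (1/0.014) × 0.2095^(2/3) × 0.0054^(1/2) = 1.85 m/s.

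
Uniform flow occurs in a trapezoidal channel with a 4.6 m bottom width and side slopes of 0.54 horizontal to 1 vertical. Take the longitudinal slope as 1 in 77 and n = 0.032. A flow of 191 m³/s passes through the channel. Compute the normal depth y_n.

Manning's equation rearranged: A R^(2/3) = nQ / (1·√S) = 0.032 × 191 / (√0.01299) = 53.63.
At y = 5.74 m: A R^(2/3) = 81.51 — too large.
At y = 4.56 m: A R^(2/3) = 53.68 — matches.

y_n = 4.56 m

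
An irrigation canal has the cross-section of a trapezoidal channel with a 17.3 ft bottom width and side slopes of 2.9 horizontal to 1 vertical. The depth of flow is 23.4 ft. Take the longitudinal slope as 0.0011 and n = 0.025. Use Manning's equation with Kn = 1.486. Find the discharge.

Q = 21000 ft³/s

With bottom width b = 17.3 ft and side slope z = 2.9: A = (b + zy)y = (17.3 + 2.9×23.4)×23.4 = 1993 ft²; P = b + 2y√(1+z²) = 17.3 + 2×23.4×3.068 = 160.9 ft.
Hydraulic radius R = A/P = 1993/160.9 = 12.39 ft.
Manning's equation: Q = (1.486/n) A R^(2/3) S^(1/2) = (1.486/0.025) × 1993 × 12.39^(2/3) × 0.0011^(1/2) = 21000 ft³/s.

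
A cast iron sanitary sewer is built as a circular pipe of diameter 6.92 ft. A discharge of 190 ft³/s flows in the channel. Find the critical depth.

y_c = 3.6 ft

At critical depth, Q² T / (g A³) = 1, i.e. A³/T = Q²/g = 190²/32.2 = 1121.
Trying y = 3.23 ft: A³/T = 738.8 — low.
Trying y = 4.44 ft: A³/T = 2497 — high.
Trying y = 3.6 ft: A³/T = 1118 — ≈ 1121.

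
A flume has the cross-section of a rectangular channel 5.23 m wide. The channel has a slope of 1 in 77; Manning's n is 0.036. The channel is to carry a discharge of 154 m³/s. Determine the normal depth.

Manning's equation rearranged: A R^(2/3) = nQ / (1·√S) = 0.036 × 154 / (√0.01299) = 48.65.
Try y = 7.59 m: A R^(2/3) = 61.85 — too large.
Try y = 6.2 m: A R^(2/3) = 48.68 — ≈ 48.65.

y_n = 6.2 m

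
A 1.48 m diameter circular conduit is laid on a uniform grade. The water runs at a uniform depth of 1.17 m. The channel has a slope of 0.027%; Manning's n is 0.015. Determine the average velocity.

For a circular section of diameter D = 1.48 m at depth y = 1.17 m, the central angle is θ = 2 arccos(1 − 2y/D) = 4.382 rad. Then A = (D²/8)(θ − sin θ) = 1.459 m² and P = Dθ/2 = 3.242 m.
Hydraulic radius R = A/P = 1.459/3.242 = 0.4499 m.
From Manning's equation, V = (1/n) R^(2/3) S^(1/2) = (1/0.015) × 0.4499^(2/3) × 0.00027^(1/2) = 0.643 m/s.

V = 0.643 m/s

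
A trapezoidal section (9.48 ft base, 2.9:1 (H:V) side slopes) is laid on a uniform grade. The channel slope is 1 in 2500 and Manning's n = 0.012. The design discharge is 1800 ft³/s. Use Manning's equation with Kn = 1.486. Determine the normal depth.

Manning's equation rearranged: A R^(2/3) = nQ / (1.486·√S) = 0.012 × 1800 / (1.486 × √0.0004) = 726.8.
Trying y = 6.58 ft: A R^(2/3) = 455.3 — short.
Trying y = 9.75 ft: A R^(2/3) = 1121 — over.
Trying y = 8.09 ft: A R^(2/3) = 727.3 — matches.

y_n = 8.09 ft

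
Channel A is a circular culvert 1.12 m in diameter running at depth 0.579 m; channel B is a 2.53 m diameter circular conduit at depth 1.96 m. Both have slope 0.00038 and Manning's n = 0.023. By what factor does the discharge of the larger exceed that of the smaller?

15.7

Channel A: For a circular section of diameter D = 1.12 m at depth y = 0.579 m, the central angle is θ = 2 arccos(1 − 2y/D) = 3.209 rad. Then A = (D²/8)(θ − sin θ) = 0.5139 m² and P = Dθ/2 = 1.797 m. Hydraulic radius R = A/P = 0.5139/1.797 = 0.2859 m. Q_A = (1/0.023)·0.5139·0.2859^(2/3)·√0.00038 = 0.189 m³/s.
Channel B: For a circular section of diameter D = 2.53 m at depth y = 1.96 m, the central angle is θ = 2 arccos(1 − 2y/D) = 4.305 rad. Then A = (D²/8)(θ − sin θ) = 4.179 m² and P = Dθ/2 = 5.446 m. Hydraulic radius R = A/P = 4.179/5.446 = 0.7674 m. Q_B = (1/0.023)·4.179·0.7674^(2/3)·√0.00038 = 2.969 m³/s.
The larger discharge is 2.969 m³/s and the smaller is 0.189 m³/s; the ratio is 15.7.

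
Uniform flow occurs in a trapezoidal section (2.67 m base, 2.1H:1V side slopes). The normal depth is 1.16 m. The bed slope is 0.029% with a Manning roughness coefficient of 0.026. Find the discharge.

Q = 3.16 m³/s

With bottom width b = 2.67 m and side slope z = 2.1: A = (b + zy)y = (2.67 + 2.1×1.16)×1.16 = 5.923 m²; P = b + 2y√(1+z²) = 2.67 + 2×1.16×2.326 = 8.066 m.
Hydraulic radius R = A/P = 5.923/8.066 = 0.7343 m.
Manning's equation: Q = (1/n) A R^(2/3) S^(1/2) = (1/0.026) × 5.923 × 0.7343^(2/3) × 0.00029^(1/2) = 3.16 m³/s.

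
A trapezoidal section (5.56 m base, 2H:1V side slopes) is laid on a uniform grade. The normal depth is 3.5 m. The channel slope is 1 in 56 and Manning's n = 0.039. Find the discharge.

Q = 245 m³/s

With bottom width b = 5.56 m and side slope z = 2: A = (b + zy)y = (5.56 + 2×3.5)×3.5 = 43.96 m²; P = b + 2y√(1+z²) = 5.56 + 2×3.5×2.236 = 21.21 m.
Hydraulic radius R = A/P = 43.96/21.21 = 2.072 m.
Manning's equation: Q = (1/n) A R^(2/3) S^(1/2) = (1/0.039) × 43.96 × 2.072^(2/3) × 0.01786^(1/2) = 245 m³/s.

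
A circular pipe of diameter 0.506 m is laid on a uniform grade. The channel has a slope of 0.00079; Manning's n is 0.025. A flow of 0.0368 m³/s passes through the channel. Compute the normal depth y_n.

y_n = 0.296 m

Manning's equation rearranged: A R^(2/3) = nQ / (1·√S) = 0.025 × 0.0368 / (√0.00079) = 0.03273.
At y = 0.245 m: A R^(2/3) = 0.02398 — short.
At y = 0.338 m: A R^(2/3) = 0.03983 — over.
At y = 0.296 m: A R^(2/3) = 0.03274 — matches.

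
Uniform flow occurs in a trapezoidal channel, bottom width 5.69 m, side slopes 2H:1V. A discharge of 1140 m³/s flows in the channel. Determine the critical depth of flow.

At critical depth, Q² T / (g A³) = 1, i.e. A³/T = Q²/g = 1140²/9.81 = 132500.
Try y = 9.71 m: A³/T = 325500 — high.
Try y = 6.72 m: A³/T = 65230 — low.
Try y = 7.92 m: A³/T = 132700 — ≈ 132500.

y_c = 7.92 m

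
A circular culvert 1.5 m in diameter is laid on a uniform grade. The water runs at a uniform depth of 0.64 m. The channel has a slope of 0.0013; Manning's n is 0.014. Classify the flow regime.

For a circular section of diameter D = 1.5 m at depth y = 0.64 m, the central angle is θ = 2 arccos(1 − 2y/D) = 2.847 rad. Then A = (D²/8)(θ − sin θ) = 0.7192 m² and P = Dθ/2 = 2.135 m.
Hydraulic radius R = A/P = 0.7192/2.135 = 0.3368 m.
V = (1/n) R^(2/3) √S = (1/0.014) × 0.3368^(2/3) × √0.0013 = 1.247 m/s. Hydraulic depth D_h = A/T = 0.7192/1.484 = 0.4847 m.
Froude number Fr = V/√(g·D_h) = 1.247/√(9.81×0.4847) = 0.572, which is less than 1, so the flow is subcritical.

subcritical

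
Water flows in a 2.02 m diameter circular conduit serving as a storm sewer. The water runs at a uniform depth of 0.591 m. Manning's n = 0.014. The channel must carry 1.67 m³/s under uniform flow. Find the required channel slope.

S = 0.0038

For a circular section of diameter D = 2.02 m at depth y = 0.591 m, the central angle is θ = 2 arccos(1 − 2y/D) = 2.286 rad. Then A = (D²/8)(θ − sin θ) = 0.7809 m² and P = Dθ/2 = 2.309 m.
Hydraulic radius R = A/P = 0.7809/2.309 = 0.3382 m.
From Manning's equation, S = [nQ / (1 A R^(2/3))]² = [0.014 × 1.67 / (1 × 0.7809 × 0.3382^(2/3))]² = 0.0038.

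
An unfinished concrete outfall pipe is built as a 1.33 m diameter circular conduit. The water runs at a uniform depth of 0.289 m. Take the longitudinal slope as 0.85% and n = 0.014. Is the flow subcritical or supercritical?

For a circular section of diameter D = 1.33 m at depth y = 0.289 m, the central angle is θ = 2 arccos(1 − 2y/D) = 1.94 rad. Then A = (D²/8)(θ − sin θ) = 0.2227 m² and P = Dθ/2 = 1.29 m.
Hydraulic radius R = A/P = 0.2227/1.29 = 0.1726 m.
V = (1/n) R^(2/3) √S = (1/0.014) × 0.1726^(2/3) × √0.0085 = 2.042 m/s. Hydraulic depth D_h = A/T = 0.2227/1.097 = 0.203 m.
Froude number Fr = V/√(g·D_h) = 2.042/√(9.81×0.203) = 1.45, which is greater than 1, so the flow is supercritical.

supercritical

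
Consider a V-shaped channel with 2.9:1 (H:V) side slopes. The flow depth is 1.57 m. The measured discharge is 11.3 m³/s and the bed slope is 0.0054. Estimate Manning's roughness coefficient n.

n = 0.0381

For a triangular section with side slope z = 2.9: A = zy² = 2.9×1.57² = 7.148 m²; P = 2y√(1+z²) = 2×1.57×3.068 = 9.632 m.
Hydraulic radius R = A/P = 7.148/9.632 = 0.7421 m.
Rearranging Manning's equation: n = (1/Q) A R^(2/3) S^(1/2) = (1/11.3) × 7.148 × 0.7421^(2/3) × √0.0054 = 0.0381.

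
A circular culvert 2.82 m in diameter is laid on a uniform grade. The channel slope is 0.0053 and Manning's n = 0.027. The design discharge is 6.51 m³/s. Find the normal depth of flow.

Manning's equation rearranged: A R^(2/3) = nQ / (1·√S) = 0.027 × 6.51 / (√0.0053) = 2.414.
At y = 1.09 m: A R^(2/3) = 1.566 — short.
At y = 1.76 m: A R^(2/3) = 3.527 — over.
At y = 1.39 m: A R^(2/3) = 2.414 — close enough.

y_n = 1.39 m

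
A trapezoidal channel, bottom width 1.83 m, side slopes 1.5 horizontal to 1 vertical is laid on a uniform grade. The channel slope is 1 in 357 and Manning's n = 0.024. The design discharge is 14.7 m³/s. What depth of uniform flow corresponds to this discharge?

Manning's equation rearranged: A R^(2/3) = nQ / (1·√S) = 0.024 × 14.7 / (√0.002801) = 6.666.
Try y = 1.98 m: A R^(2/3) = 9.878 — over.
Try y = 1.14 m: A R^(2/3) = 3.119 — short.
Try y = 1.65 m: A R^(2/3) = 6.686 — ≈ 6.666.

y_n = 1.65 m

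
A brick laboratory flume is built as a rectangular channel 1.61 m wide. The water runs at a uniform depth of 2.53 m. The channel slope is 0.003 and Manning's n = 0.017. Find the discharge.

Flow area A = b·y = 1.61 × 2.53 = 4.073 m². Wetted perimeter P = b + 2y = 1.61 + 2×2.53 = 6.67 m.
Hydraulic radius R = A/P = 4.073/6.67 = 0.6107 m.
Manning's equation: Q = (1/n) A R^(2/3) S^(1/2) = (1/0.017) × 4.073 × 0.6107^(2/3) × 0.003^(1/2) = 9.45 m³/s.

Q = 9.45 m³/s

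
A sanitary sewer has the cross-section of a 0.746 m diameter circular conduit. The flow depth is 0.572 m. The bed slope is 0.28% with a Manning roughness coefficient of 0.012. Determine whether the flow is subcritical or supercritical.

subcritical

For a circular section of diameter D = 0.746 m at depth y = 0.572 m, the central angle is θ = 2 arccos(1 − 2y/D) = 4.267 rad. Then A = (D²/8)(θ − sin θ) = 0.3596 m² and P = Dθ/2 = 1.592 m.
Hydraulic radius R = A/P = 0.3596/1.592 = 0.2259 m.
V = (1/n) R^(2/3) √S = (1/0.012) × 0.2259^(2/3) × √0.0028 = 1.636 m/s. Hydraulic depth D_h = A/T = 0.3596/0.631 = 0.57 m.
Froude number Fr = V/√(g·D_h) = 1.636/√(9.81×0.57) = 0.692, which is less than 1, so the flow is subcritical.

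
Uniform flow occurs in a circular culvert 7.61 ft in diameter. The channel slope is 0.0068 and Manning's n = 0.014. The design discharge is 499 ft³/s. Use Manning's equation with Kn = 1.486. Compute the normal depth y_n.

y_n = 5.23 ft

Manning's equation rearranged: A R^(2/3) = nQ / (1.486·√S) = 0.014 × 499 / (1.486 × √0.0068) = 57.01.
Try y = 5.76 ft: A R^(2/3) = 64.36 — high.
Try y = 3.96 ft: A R^(2/3) = 37.34 — low.
Try y = 5.23 ft: A R^(2/3) = 57.06 — ≈ 57.01.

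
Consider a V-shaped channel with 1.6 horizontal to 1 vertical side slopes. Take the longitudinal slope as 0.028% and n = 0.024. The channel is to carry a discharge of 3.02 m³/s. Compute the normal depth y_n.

y_n = 1.8 m

Manning's equation rearranged: A R^(2/3) = nQ / (1·√S) = 0.024 × 3.02 / (√0.00028) = 4.332.
Try y = 2.01 m: A R^(2/3) = 5.811 — too large.
Try y = 1.57 m: A R^(2/3) = 3.007 — too small.
Try y = 1.8 m: A R^(2/3) = 4.329 — matches.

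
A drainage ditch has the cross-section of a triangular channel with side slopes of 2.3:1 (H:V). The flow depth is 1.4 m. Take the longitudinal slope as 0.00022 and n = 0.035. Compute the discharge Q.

For a triangular section with side slope z = 2.3: A = zy² = 2.3×1.4² = 4.508 m²; P = 2y√(1+z²) = 2×1.4×2.508 = 7.022 m.
Hydraulic radius R = A/P = 4.508/7.022 = 0.6419 m.
Manning's equation: Q = (1/n) A R^(2/3) S^(1/2) = (1/0.035) × 4.508 × 0.6419^(2/3) × 0.00022^(1/2) = 1.42 m³/s.

Q = 1.42 m³/s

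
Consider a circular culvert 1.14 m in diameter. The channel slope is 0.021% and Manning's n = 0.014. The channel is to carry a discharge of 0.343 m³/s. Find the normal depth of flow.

y_n = 0.736 m

Manning's equation rearranged: A R^(2/3) = nQ / (1·√S) = 0.014 × 0.343 / (√0.00021) = 0.3314.
Trying y = 0.555 m: A R^(2/3) = 0.2112 — short.
Trying y = 0.856 m: A R^(2/3) = 0.4036 — over.
Trying y = 0.736 m: A R^(2/3) = 0.3311 — matches.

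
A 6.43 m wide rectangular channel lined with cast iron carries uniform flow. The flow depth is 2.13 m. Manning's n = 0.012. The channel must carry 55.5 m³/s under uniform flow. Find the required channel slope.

Flow area A = b·y = 6.43 × 2.13 = 13.7 m². Wetted perimeter P = b + 2y = 6.43 + 2×2.13 = 10.69 m.
Hydraulic radius R = A/P = 13.7/10.69 = 1.281 m.
From Manning's equation, S = [nQ / (1 A R^(2/3))]² = [0.012 × 55.5 / (1 × 13.7 × 1.281^(2/3))]² = 0.0017.

S = 0.0017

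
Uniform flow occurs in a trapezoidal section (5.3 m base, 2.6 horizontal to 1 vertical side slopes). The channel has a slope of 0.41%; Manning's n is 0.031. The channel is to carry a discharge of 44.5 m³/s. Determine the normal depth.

Manning's equation rearranged: A R^(2/3) = nQ / (1·√S) = 0.031 × 44.5 / (√0.0041) = 21.54.
Trying y = 2.23 m: A R^(2/3) = 30.92 — too large.
Trying y = 1.87 m: A R^(2/3) = 21.57 — matches.

y_n = 1.87 m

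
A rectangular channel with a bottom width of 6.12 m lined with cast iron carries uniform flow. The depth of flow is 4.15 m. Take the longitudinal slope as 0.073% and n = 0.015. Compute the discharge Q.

Flow area A = b·y = 6.12 × 4.15 = 25.4 m². Wetted perimeter P = b + 2y = 6.12 + 2×4.15 = 14.42 m.
Hydraulic radius R = A/P = 25.4/14.42 = 1.761 m.
Manning's equation: Q = (1/n) A R^(2/3) S^(1/2) = (1/0.015) × 25.4 × 1.761^(2/3) × 0.00073^(1/2) = 66.7 m³/s.

Q = 66.7 m³/s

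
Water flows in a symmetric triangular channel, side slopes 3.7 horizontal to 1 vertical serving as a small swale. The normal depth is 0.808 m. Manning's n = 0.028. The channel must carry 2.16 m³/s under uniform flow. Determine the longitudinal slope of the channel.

S = 0.0022

For a triangular section with side slope z = 3.7: A = zy² = 3.7×0.808² = 2.416 m²; P = 2y√(1+z²) = 2×0.808×3.833 = 6.194 m.
Hydraulic radius R = A/P = 2.416/6.194 = 0.39 m.
From Manning's equation, S = [nQ / (1 A R^(2/3))]² = [0.028 × 2.16 / (1 × 2.416 × 0.39^(2/3))]² = 0.0022.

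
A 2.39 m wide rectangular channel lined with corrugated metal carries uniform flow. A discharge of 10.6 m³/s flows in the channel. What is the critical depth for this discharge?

For a rectangular channel, critical depth y_c = (q²/g)^(1/3) where q = Q/b = 10.6/2.39 = 4.435 m²/s.
So y_c = (4.435²/9.81)^(1/3) = 1.26 m.

y_c = 1.26 m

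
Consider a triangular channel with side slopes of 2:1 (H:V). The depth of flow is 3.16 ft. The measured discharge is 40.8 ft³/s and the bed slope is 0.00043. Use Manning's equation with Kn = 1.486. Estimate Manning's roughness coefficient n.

n = 0.019

For a triangular section with side slope z = 2: A = zy² = 2×3.16² = 19.97 ft²; P = 2y√(1+z²) = 2×3.16×2.236 = 14.13 ft.
Hydraulic radius R = A/P = 19.97/14.13 = 1.413 ft.
Rearranging Manning's equation: n = (1.486/Q) A R^(2/3) S^(1/2) = (1.486/40.8) × 19.97 × 1.413^(2/3) × √0.00043 = 0.019.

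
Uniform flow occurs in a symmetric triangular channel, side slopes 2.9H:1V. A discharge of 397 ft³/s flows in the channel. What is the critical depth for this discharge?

At critical depth, Q² T / (g A³) = 1, i.e. A³/T = Q²/g = 397²/32.2 = 4895.
Try y = 3.43 ft: A³/T = 1996 — low.
Try y = 4.79 ft: A³/T = 10600 — high.
Try y = 4.1 ft: A³/T = 4872 — ≈ 4895.

y_c = 4.1 ft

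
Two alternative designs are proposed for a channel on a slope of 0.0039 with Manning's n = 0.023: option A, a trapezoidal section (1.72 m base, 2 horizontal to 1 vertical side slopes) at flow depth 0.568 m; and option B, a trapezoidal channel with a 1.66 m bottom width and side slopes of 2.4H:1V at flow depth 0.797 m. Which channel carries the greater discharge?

Channel A: With bottom width b = 1.72 m and side slope z = 2: A = (b + zy)y = (1.72 + 2×0.568)×0.568 = 1.622 m²; P = b + 2y√(1+z²) = 1.72 + 2×0.568×2.236 = 4.26 m. Hydraulic radius R = A/P = 1.622/4.26 = 0.3808 m. Q_A = (1/0.023)·1.622·0.3808^(2/3)·√0.0039 = 2.314 m³/s.
Channel B: With bottom width b = 1.66 m and side slope z = 2.4: A = (b + zy)y = (1.66 + 2.4×0.797)×0.797 = 2.848 m²; P = b + 2y√(1+z²) = 1.66 + 2×0.797×2.6 = 5.804 m. Hydraulic radius R = A/P = 2.848/5.804 = 0.4906 m. Q_B = (1/0.023)·2.848·0.4906^(2/3)·√0.0039 = 4.809 m³/s.
Q_A = 2.314 m³/s vs Q_B = 4.809 m³/s, so channel B carries more.

channel B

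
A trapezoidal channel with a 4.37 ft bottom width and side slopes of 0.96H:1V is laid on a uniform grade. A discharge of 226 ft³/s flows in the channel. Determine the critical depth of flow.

y_c = 3.39 ft

At critical depth, Q² T / (g A³) = 1, i.e. A³/T = Q²/g = 226²/32.2 = 1586.
Trying y = 4.19 ft: A³/T = 3502 — over.
Trying y = 3.39 ft: A³/T = 1587 — matches.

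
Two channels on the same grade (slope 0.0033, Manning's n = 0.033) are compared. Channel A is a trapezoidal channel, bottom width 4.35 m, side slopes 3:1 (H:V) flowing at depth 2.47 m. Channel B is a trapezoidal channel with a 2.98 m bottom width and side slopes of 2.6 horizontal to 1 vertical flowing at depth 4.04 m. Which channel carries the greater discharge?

channel B

Channel A: With bottom width b = 4.35 m and side slope z = 3: A = (b + zy)y = (4.35 + 3×2.47)×2.47 = 29.05 m²; P = b + 2y√(1+z²) = 4.35 + 2×2.47×3.162 = 19.97 m. Hydraulic radius R = A/P = 29.05/19.97 = 1.454 m. Q_A = (1/0.033)·29.05·1.454^(2/3)·√0.0033 = 64.91 m³/s.
Channel B: With bottom width b = 2.98 m and side slope z = 2.6: A = (b + zy)y = (2.98 + 2.6×4.04)×4.04 = 54.48 m²; P = b + 2y√(1+z²) = 2.98 + 2×4.04×2.786 = 25.49 m. Hydraulic radius R = A/P = 54.48/25.49 = 2.137 m. Q_B = (1/0.033)·54.48·2.137^(2/3)·√0.0033 = 157.3 m³/s.
Q_A = 64.91 m³/s vs Q_B = 157.3 m³/s, so channel B carries more.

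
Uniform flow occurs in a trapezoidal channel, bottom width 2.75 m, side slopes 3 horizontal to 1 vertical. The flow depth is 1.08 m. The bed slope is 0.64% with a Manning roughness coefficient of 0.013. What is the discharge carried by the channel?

Q = 30.6 m³/s

With bottom width b = 2.75 m and side slope z = 3: A = (b + zy)y = (2.75 + 3×1.08)×1.08 = 6.469 m²; P = b + 2y√(1+z²) = 2.75 + 2×1.08×3.162 = 9.581 m.
Hydraulic radius R = A/P = 6.469/9.581 = 0.6752 m.
Manning's equation: Q = (1/n) A R^(2/3) S^(1/2) = (1/0.013) × 6.469 × 0.6752^(2/3) × 0.0064^(1/2) = 30.6 m³/s.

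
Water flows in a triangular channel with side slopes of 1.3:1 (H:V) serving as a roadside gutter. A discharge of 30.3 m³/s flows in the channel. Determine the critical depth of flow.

At critical depth, Q² T / (g A³) = 1, i.e. A³/T = Q²/g = 30.3²/9.81 = 93.59.
Try y = 2.05 m: A³/T = 30.59 — short.
Try y = 2.56 m: A³/T = 92.91 — ≈ 93.59.

y_c = 2.56 m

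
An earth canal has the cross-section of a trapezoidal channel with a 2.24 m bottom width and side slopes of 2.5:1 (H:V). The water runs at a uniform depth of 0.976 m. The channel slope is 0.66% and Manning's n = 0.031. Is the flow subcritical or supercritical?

subcritical

With bottom width b = 2.24 m and side slope z = 2.5: A = (b + zy)y = (2.24 + 2.5×0.976)×0.976 = 4.568 m²; P = b + 2y√(1+z²) = 2.24 + 2×0.976×2.693 = 7.496 m.
Hydraulic radius R = A/P = 4.568/7.496 = 0.6094 m.
V = (1/n) R^(2/3) √S = (1/0.031) × 0.6094^(2/3) × √0.0066 = 1.884 m/s. Hydraulic depth D_h = A/T = 4.568/7.12 = 0.6415 m.
Froude number Fr = V/√(g·D_h) = 1.884/√(9.81×0.6415) = 0.751, which is less than 1, so the flow is subcritical.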